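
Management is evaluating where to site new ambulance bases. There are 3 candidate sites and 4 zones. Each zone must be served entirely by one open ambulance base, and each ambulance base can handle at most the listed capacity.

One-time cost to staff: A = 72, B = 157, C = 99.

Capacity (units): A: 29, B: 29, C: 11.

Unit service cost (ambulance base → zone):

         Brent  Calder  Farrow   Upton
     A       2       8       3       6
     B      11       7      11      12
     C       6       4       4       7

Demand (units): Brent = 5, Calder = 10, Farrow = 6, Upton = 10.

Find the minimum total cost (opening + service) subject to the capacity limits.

Minimum total cost: 299

Open {A, C}: Brent→A 2·5=10, Calder→C 4·10=40, Farrow→A 3·6=18, Upton→A 6·10=60.
Loads: A carries 21/29, C carries 10/11. Service 128; fixed 171; total 299.
Next best feasible plan costs 345.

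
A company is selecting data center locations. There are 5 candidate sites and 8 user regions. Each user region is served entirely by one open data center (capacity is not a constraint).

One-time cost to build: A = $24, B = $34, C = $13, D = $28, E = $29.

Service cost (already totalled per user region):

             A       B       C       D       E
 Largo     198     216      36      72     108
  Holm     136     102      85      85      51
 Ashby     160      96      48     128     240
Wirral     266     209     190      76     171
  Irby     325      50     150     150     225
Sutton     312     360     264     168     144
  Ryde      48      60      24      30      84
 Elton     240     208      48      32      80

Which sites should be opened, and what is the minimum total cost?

For any fixed open set, each user region goes to its cheapest open site; total = fixed + service.
{B, C, D, E}: Largo→C 36, Holm→E 51, Ashby→C 48, Wirral→D 76, Irby→B 50, Sutton→E 144, Ryde→C 24, Elton→D 32. Service 461; fixed 104; total 565.
{A, B, C, D, E}: service 461 + fixed 128 = 589
{B, C, D}: Largo→C 36, Holm→C 85, Ashby→C 48, Wirral→D 76, Irby→B 50, Sutton→D 168, Ryde→C 24, Elton→D 32. Service 519; fixed 75; total 594.
{C}: Largo→C 36, Holm→C 85, Ashby→C 48, Wirral→C 190, Irby→C 150, Sutton→C 264, Ryde→C 24, Elton→C 48. Service 845; fixed 13; total 858.
No other subset beats 565.

Open B, C, D and E; minimum total cost 565.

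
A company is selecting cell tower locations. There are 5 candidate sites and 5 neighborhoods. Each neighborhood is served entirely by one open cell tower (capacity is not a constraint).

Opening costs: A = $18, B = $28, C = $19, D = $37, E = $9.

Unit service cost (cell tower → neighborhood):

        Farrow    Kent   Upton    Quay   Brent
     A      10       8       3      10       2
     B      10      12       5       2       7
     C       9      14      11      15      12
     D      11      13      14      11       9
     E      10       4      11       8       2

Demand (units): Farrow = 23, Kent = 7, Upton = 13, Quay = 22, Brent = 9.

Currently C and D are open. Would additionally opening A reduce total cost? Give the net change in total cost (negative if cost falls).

Yes — net change −206 (cost falls by 206).

Current service cost with {C, D}: 764.
Adding A: each neighborhood re-picks its cheapest; new service cost 540, saving 224.
Extra fixed cost: 18. Net change = 18 − 224 = -206.
(Totals: 820 → 614.)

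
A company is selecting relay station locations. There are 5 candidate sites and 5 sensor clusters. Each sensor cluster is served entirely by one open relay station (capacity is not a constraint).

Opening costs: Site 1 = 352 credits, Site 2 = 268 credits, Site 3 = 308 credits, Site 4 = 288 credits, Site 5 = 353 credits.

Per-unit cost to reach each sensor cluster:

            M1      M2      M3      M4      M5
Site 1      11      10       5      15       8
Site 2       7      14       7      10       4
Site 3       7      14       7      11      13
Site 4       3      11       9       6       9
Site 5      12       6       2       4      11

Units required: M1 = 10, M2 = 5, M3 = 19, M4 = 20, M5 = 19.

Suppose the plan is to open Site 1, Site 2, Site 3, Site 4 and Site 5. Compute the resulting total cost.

Each sensor cluster is assigned to its cheapest site among the open ones.
{Site 1, Site 2, Site 3, Site 4, Site 5}: M1→Site 4 3·10=30, M2→Site 5 6·5=30, M3→Site 5 2·19=38, M4→Site 5 4·20=80, M5→Site 2 4·19=76. Service 254; fixed 1569; total 1823.

Total cost: 1823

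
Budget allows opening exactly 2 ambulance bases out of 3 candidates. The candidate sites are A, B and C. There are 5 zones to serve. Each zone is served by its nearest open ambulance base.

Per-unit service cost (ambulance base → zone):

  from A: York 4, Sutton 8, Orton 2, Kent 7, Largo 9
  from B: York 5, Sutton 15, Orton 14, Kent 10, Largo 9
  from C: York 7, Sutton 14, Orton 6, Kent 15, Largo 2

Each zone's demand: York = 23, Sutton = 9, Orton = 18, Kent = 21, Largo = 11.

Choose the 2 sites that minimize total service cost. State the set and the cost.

With exactly 2 open, each zone uses its cheapest among the chosen.
{A, C}: York→A 4·23=92, Sutton→A 8·9=72, Orton→A 2·18=36, Kent→A 7·21=147, Largo→C 2·11=22. Service cost 369.
{A, B}: service cost 446
{B, C}: service cost 581
Among all 3 size-2 choices, {A, C} is lowest.

Choose A and C; total service cost 369.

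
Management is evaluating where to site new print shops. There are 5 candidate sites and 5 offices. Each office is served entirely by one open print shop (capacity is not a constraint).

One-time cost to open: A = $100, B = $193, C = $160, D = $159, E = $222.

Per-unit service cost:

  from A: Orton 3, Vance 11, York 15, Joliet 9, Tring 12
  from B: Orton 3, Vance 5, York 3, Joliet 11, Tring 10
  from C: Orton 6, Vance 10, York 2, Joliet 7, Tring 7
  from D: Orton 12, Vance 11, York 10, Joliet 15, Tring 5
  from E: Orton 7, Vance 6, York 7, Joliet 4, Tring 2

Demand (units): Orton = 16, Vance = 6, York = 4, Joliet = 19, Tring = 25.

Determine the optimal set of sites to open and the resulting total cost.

For any fixed open set, each office goes to its cheapest open site; total = fixed + service.
{E}: Orton→E 7·16=112, Vance→E 6·6=36, York→E 7·4=28, Joliet→E 4·19=76, Tring→E 2·25=50. Service 302; fixed 222; total 524.
{A, E}: service 238 + fixed 322 = 560
{B, E}: service 216 + fixed 415 = 631
{A, B, C, D, E}: service 212 + fixed 834 = 1046
No other subset beats 524.

Open E only; minimum total cost 524.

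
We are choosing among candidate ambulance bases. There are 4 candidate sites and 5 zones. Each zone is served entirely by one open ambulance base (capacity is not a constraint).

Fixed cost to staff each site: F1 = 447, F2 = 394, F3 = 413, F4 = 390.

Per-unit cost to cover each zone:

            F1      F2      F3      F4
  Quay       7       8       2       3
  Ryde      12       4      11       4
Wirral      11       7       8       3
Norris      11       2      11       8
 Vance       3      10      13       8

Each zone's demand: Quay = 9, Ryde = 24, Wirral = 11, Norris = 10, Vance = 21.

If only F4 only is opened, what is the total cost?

Each zone is assigned to its cheapest site among the open ones.
{F4}: Quay→F4 3·9=27, Ryde→F4 4·24=96, Wirral→F4 3·11=33, Norris→F4 8·10=80, Vance→F4 8·21=168. Service 404; fixed 390; total 794.

Total cost: 794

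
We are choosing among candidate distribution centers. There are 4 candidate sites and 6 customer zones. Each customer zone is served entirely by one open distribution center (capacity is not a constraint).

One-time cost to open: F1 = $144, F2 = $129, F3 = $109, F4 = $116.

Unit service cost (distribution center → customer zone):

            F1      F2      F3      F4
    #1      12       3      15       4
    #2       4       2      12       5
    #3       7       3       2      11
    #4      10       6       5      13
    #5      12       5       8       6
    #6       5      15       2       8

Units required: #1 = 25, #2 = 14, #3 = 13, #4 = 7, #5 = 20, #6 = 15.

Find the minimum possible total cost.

For any fixed open set, each customer zone goes to its cheapest open site; total = fixed + service.
{F2, F3}: #1→F2 3·25=75, #2→F2 2·14=28, #3→F3 2·13=26, #4→F3 5·7=35, #5→F2 5·20=100, #6→F3 2·15=30. Service 294; fixed 238; total 532.
{F3, F4}: service 381 + fixed 225 = 606
{F1, F2}: service 359 + fixed 273 = 632
{F1, F2, F3, F4}: #1→F2 3·25=75, #2→F2 2·14=28, #3→F3 2·13=26, #4→F3 5·7=35, #5→F2 5·20=100, #6→F3 2·15=30. Service 294; fixed 498; total 792.
No other subset beats 532.

Minimum total cost: 532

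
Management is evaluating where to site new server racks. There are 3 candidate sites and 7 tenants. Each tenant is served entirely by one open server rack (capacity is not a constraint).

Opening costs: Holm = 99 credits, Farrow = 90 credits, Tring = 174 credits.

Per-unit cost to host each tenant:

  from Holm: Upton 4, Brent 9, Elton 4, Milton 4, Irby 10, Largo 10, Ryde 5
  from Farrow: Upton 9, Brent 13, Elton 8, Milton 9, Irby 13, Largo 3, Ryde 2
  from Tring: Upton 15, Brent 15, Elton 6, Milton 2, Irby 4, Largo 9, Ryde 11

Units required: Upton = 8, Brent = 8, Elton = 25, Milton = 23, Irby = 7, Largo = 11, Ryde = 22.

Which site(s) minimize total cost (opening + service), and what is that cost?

For any fixed open set, each tenant goes to its cheapest open site; total = fixed + service.
{Holm, Farrow}: Upton→Holm 4·8=32, Brent→Holm 9·8=72, Elton→Holm 4·25=100, Milton→Holm 4·23=92, Irby→Holm 10·7=70, Largo→Farrow 3·11=33, Ryde→Farrow 2·22=44. Service 443; fixed 189; total 632.
{Holm}: service 586 + fixed 99 = 685
{Holm, Farrow, Tring}: Upton→Holm 4·8=32, Brent→Holm 9·8=72, Elton→Holm 4·25=100, Milton→Tring 2·23=46, Irby→Tring 4·7=28, Largo→Farrow 3·11=33, Ryde→Farrow 2·22=44. Service 355; fixed 363; total 718.
{Farrow}: service 751 + fixed 90 = 841
No other subset beats 632.

Open Holm and Farrow; minimum total cost 632.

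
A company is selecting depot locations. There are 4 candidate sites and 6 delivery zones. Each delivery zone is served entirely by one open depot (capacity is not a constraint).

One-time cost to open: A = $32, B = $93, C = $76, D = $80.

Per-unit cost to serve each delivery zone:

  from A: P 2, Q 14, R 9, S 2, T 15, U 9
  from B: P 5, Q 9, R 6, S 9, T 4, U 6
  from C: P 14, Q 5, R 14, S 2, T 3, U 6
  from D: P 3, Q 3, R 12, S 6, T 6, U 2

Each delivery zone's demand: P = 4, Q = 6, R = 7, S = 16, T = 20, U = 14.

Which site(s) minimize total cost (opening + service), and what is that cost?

Open A and D; minimum total cost 381.

For any fixed open set, each delivery zone goes to its cheapest open site; total = fixed + service.
{A, D}: P→A 2·4=8, Q→D 3·6=18, R→A 9·7=63, S→A 2·16=32, T→D 6·20=120, U→D 2·14=28. Service 269; fixed 112; total 381.
{A, C}: service 277 + fixed 108 = 385
{C, D}: service 234 + fixed 156 = 390
{A, B, C, D}: service 188 + fixed 281 = 469
No other subset beats 381.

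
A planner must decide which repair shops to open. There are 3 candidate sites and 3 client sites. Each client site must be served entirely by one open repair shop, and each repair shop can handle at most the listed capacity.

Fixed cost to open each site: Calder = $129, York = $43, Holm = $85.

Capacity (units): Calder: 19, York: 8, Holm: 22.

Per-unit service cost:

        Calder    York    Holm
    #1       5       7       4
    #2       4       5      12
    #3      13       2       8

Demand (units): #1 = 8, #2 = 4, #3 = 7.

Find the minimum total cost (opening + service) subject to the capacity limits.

Minimum total cost: 221

Open {Holm}: #1→Holm 4·8=32, #2→Holm 12·4=48, #3→Holm 8·7=56.
Loads: Holm carries 19/22. Service 136; fixed 85; total 221.
Next best feasible plan costs 222.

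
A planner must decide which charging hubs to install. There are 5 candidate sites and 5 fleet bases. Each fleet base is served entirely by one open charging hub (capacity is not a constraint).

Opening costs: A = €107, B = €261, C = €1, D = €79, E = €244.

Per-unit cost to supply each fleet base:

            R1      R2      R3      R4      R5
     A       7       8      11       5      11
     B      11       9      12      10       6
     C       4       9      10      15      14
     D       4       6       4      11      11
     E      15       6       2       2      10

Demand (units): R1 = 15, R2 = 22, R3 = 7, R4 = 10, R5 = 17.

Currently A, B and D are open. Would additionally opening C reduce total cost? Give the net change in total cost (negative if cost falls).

Current service cost with {A, B, D}: 372.
Adding C: each fleet base re-picks its cheapest; new service cost 372, saving 0.
Extra fixed cost: 1. Net change = 1 − 0 = 1.
(Totals: 819 → 820.)

No — net change +1 (cost rises by 1).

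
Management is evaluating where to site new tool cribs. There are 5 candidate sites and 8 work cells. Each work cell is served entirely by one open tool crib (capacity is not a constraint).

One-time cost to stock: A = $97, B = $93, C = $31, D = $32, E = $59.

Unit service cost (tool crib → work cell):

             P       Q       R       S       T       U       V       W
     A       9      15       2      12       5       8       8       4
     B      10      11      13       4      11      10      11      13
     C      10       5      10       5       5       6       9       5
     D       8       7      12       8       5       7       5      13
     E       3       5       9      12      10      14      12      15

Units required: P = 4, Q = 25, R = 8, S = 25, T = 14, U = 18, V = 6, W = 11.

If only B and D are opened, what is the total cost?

Total cost: 897

Each work cell is assigned to its cheapest site among the open ones.
{B, D}: P→D 8·4=32, Q→D 7·25=175, R→D 12·8=96, S→B 4·25=100, T→D 5·14=70, U→D 7·18=126, V→D 5·6=30, W→B 13·11=143. Service 772; fixed 125; total 897.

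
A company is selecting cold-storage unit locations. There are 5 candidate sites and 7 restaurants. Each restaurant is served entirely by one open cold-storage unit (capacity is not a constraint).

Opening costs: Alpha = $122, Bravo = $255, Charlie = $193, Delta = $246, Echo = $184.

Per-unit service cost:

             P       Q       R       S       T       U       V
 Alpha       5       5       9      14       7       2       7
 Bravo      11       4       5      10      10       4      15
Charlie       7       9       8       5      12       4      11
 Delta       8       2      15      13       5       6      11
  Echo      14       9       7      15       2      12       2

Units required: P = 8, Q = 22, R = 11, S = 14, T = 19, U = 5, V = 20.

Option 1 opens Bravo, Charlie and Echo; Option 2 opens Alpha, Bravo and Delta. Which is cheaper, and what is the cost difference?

Option 1 is cheaper by 148.

Option 1: {Bravo, Charlie, Echo}: P→Charlie 7·8=56, Q→Bravo 4·22=88, R→Bravo 5·11=55, S→Charlie 5·14=70, T→Echo 2·19=38, U→Bravo 4·5=20, V→Echo 2·20=40. Service 367; fixed 632; total 999.
Option 2: {Alpha, Bravo, Delta}: P→Alpha 5·8=40, Q→Delta 2·22=44, R→Bravo 5·11=55, S→Bravo 10·14=140, T→Delta 5·19=95, U→Alpha 2·5=10, V→Alpha 7·20=140. Service 524; fixed 623; total 1147.
Difference: |999 − 1147| = 148.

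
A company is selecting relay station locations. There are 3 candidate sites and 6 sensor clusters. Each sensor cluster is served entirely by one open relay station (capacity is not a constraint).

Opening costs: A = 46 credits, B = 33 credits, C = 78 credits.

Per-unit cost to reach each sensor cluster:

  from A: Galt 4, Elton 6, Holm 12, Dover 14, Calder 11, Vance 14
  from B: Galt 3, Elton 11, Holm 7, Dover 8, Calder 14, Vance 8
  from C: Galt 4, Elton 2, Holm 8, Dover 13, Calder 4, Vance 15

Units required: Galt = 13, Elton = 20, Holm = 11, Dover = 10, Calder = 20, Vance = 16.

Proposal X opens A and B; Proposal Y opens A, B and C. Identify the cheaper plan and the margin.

Proposal Y is cheaper by 142.

Proposal X: {A, B}: Galt→B 3·13=39, Elton→A 6·20=120, Holm→B 7·11=77, Dover→B 8·10=80, Calder→A 11·20=220, Vance→B 8·16=128. Service 664; fixed 79; total 743.
Proposal Y: {A, B, C}: Galt→B 3·13=39, Elton→C 2·20=40, Holm→B 7·11=77, Dover→B 8·10=80, Calder→C 4·20=80, Vance→B 8·16=128. Service 444; fixed 157; total 601.
Difference: |743 − 601| = 142.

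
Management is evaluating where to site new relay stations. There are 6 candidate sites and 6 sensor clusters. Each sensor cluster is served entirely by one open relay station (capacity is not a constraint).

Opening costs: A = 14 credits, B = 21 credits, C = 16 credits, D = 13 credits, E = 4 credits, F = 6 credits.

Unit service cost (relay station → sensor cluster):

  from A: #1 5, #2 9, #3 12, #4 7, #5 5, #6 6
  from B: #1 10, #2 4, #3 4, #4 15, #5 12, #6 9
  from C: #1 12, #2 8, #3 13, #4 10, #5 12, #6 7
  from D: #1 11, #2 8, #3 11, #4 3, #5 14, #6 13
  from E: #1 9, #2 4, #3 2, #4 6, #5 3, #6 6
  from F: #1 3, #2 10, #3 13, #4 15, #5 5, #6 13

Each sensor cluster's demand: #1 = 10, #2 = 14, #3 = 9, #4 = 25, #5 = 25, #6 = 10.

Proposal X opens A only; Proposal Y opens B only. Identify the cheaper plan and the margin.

Proposal X: {A}: #1→A 5·10=50, #2→A 9·14=126, #3→A 12·9=108, #4→A 7·25=175, #5→A 5·25=125, #6→A 6·10=60. Service 644; fixed 14; total 658.
Proposal Y: {B}: #1→B 10·10=100, #2→B 4·14=56, #3→B 4·9=36, #4→B 15·25=375, #5→B 12·25=300, #6→B 9·10=90. Service 957; fixed 21; total 978.
Difference: |658 − 978| = 320.

Proposal X is cheaper by 320.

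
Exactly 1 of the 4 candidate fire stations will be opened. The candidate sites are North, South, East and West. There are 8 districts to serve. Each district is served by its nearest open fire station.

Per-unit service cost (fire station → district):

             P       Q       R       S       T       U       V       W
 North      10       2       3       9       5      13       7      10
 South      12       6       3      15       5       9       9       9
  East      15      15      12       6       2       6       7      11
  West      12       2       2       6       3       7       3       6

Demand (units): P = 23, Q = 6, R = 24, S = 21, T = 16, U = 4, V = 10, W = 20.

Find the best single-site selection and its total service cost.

Choose West only; total service cost 688.

With exactly 1 open, each district uses its cheapest among the chosen.
{West}: P→West 12·23=276, Q→West 2·6=12, R→West 2·24=48, S→West 6·21=126, T→West 3·16=48, U→West 7·4=28, V→West 3·10=30, W→West 6·20=120. Service cost 688.
{North}: service cost 905
{South}: service cost 1085
Among all 4 size-1 choices, {West} is lowest.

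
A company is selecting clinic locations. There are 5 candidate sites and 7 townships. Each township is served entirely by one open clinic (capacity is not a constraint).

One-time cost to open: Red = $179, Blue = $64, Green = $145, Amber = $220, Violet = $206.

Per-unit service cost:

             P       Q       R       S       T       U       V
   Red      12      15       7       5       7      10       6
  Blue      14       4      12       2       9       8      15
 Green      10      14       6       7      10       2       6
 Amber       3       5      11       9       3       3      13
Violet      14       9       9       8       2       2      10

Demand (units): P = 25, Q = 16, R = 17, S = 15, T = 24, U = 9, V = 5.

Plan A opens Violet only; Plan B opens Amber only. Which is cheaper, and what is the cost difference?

Plan B is cheaper by 228.

Plan A: {Violet}: P→Violet 14·25=350, Q→Violet 9·16=144, R→Violet 9·17=153, S→Violet 8·15=120, T→Violet 2·24=48, U→Violet 2·9=18, V→Violet 10·5=50. Service 883; fixed 206; total 1089.
Plan B: {Amber}: P→Amber 3·25=75, Q→Amber 5·16=80, R→Amber 11·17=187, S→Amber 9·15=135, T→Amber 3·24=72, U→Amber 3·9=27, V→Amber 13·5=65. Service 641; fixed 220; total 861.
Difference: |1089 − 861| = 228.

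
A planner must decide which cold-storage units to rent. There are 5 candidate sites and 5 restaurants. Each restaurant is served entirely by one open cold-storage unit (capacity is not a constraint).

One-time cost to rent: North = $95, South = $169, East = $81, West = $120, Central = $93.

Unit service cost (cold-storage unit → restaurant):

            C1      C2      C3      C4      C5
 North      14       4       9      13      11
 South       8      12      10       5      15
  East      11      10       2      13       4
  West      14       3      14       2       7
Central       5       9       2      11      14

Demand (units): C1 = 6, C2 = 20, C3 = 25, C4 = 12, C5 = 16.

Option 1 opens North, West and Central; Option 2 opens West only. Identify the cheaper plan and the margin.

Option 1 is cheaper by 166.

Option 1: {North, West, Central}: C1→Central 5·6=30, C2→West 3·20=60, C3→Central 2·25=50, C4→West 2·12=24, C5→West 7·16=112. Service 276; fixed 308; total 584.
Option 2: {West}: C1→West 14·6=84, C2→West 3·20=60, C3→West 14·25=350, C4→West 2·12=24, C5→West 7·16=112. Service 630; fixed 120; total 750.
Difference: |584 − 750| = 166.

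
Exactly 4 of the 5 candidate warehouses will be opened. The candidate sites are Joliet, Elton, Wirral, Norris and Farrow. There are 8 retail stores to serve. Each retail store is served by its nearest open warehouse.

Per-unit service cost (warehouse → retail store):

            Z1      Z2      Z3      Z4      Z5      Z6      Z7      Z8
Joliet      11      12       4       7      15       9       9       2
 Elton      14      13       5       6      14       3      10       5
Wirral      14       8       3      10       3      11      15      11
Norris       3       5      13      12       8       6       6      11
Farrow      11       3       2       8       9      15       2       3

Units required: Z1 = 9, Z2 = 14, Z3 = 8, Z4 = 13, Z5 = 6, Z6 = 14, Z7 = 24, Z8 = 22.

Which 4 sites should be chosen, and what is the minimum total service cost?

Choose Elton, Wirral, Norris and Farrow; total service cost 337.

With exactly 4 open, each retail store uses its cheapest among the chosen.
{Elton, Wirral, Norris, Farrow}: Z1→Norris 3·9=27, Z2→Farrow 3·14=42, Z3→Farrow 2·8=16, Z4→Elton 6·13=78, Z5→Wirral 3·6=18, Z6→Elton 3·14=42, Z7→Farrow 2·24=48, Z8→Farrow 3·22=66. Service cost 337.
{Joliet, Elton, Norris, Farrow}: service cost 345
{Joliet, Wirral, Norris, Farrow}: service cost 370
Among all 5 size-4 choices, {Elton, Wirral, Norris, Farrow} is lowest.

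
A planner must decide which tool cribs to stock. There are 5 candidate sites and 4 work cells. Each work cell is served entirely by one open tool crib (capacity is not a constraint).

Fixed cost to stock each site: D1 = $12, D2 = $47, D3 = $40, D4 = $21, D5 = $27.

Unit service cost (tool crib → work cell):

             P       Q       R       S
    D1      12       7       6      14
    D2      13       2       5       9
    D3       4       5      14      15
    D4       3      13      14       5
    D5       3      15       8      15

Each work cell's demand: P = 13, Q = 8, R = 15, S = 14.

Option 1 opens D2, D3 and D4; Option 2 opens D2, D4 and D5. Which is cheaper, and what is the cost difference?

Option 1: {D2, D3, D4}: P→D4 3·13=39, Q→D2 2·8=16, R→D2 5·15=75, S→D4 5·14=70. Service 200; fixed 108; total 308.
Option 2: {D2, D4, D5}: P→D4 3·13=39, Q→D2 2·8=16, R→D2 5·15=75, S→D4 5·14=70. Service 200; fixed 95; total 295.
Difference: |308 − 295| = 13.

Option 2 is cheaper by 13.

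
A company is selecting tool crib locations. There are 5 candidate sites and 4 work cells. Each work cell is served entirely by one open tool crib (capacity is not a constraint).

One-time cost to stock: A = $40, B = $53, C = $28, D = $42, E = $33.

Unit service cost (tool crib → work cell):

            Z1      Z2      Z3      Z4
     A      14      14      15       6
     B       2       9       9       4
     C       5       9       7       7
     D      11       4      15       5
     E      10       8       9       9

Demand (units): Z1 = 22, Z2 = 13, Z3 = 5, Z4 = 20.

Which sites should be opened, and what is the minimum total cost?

For any fixed open set, each work cell goes to its cheapest open site; total = fixed + service.
{B, D}: Z1→B 2·22=44, Z2→D 4·13=52, Z3→B 9·5=45, Z4→B 4·20=80. Service 221; fixed 95; total 316.
{B, C, D}: service 211 + fixed 123 = 334
{B}: service 286 + fixed 53 = 339
{A, B, C, D, E}: service 211 + fixed 196 = 407
No other subset beats 316.

Open B and D; minimum total cost 316.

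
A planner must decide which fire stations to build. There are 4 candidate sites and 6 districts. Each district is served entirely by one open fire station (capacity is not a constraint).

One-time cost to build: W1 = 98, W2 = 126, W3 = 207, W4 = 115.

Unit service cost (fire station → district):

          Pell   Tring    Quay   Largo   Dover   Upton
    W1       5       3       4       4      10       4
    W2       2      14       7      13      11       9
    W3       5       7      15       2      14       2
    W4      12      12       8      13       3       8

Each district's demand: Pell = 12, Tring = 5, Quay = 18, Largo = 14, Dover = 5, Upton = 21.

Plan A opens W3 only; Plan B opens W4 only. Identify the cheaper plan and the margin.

Plan A: {W3}: Pell→W3 5·12=60, Tring→W3 7·5=35, Quay→W3 15·18=270, Largo→W3 2·14=28, Dover→W3 14·5=70, Upton→W3 2·21=42. Service 505; fixed 207; total 712.
Plan B: {W4}: Pell→W4 12·12=144, Tring→W4 12·5=60, Quay→W4 8·18=144, Largo→W4 13·14=182, Dover→W4 3·5=15, Upton→W4 8·21=168. Service 713; fixed 115; total 828.
Difference: |712 − 828| = 116.

Plan A is cheaper by 116.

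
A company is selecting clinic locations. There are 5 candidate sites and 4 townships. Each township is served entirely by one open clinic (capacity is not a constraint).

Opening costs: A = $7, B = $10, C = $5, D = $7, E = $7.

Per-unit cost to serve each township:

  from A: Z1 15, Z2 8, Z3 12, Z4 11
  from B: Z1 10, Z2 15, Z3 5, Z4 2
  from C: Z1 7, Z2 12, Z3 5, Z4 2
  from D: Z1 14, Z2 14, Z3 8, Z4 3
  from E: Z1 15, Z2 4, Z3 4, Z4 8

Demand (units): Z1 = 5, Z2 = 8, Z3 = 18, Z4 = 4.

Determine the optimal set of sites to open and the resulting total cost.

For any fixed open set, each township goes to its cheapest open site; total = fixed + service.
{C, E}: Z1→C 7·5=35, Z2→E 4·8=32, Z3→E 4·18=72, Z4→C 2·4=8. Service 147; fixed 12; total 159.
{A, C, E}: Z1→C 7·5=35, Z2→E 4·8=32, Z3→E 4·18=72, Z4→C 2·4=8. Service 147; fixed 19; total 166.
{C, D, E}: service 147 + fixed 19 = 166
{A, B, C, D, E}: Z1→C 7·5=35, Z2→E 4·8=32, Z3→E 4·18=72, Z4→B 2·4=8. Service 147; fixed 36; total 183.
No other subset beats 159.

Open C and E; minimum total cost 159.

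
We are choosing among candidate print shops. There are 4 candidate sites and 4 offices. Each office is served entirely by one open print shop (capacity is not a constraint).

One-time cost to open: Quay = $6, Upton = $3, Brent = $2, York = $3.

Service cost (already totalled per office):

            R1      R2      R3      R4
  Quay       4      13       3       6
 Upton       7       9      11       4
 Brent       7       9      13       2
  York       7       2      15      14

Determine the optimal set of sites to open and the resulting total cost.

Open Quay, Brent and York; minimum total cost 22.

For any fixed open set, each office goes to its cheapest open site; total = fixed + service.
{Quay, Brent, York}: R1→Quay 4, R2→York 2, R3→Quay 3, R4→Brent 2. Service 11; fixed 11; total 22.
{Quay, York}: R1→Quay 4, R2→York 2, R3→Quay 3, R4→Quay 6. Service 15; fixed 9; total 24.
{Quay, Upton, Brent, York}: service 11 + fixed 14 = 25
{Brent}: service 31 + fixed 2 = 33
(All 15 nonempty subsets were checked; Quay, Brent and York is lowest.)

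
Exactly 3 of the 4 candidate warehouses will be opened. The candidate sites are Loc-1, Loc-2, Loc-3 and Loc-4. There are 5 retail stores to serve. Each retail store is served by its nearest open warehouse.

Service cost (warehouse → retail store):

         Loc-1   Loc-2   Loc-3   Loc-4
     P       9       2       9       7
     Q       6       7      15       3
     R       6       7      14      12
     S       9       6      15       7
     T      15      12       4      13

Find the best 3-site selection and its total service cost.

Choose Loc-2, Loc-3 and Loc-4; total service cost 22.

With exactly 3 open, each retail store uses its cheapest among the chosen.
{Loc-2, Loc-3, Loc-4}: P→Loc-2 2, Q→Loc-4 3, R→Loc-2 7, S→Loc-2 6, T→Loc-3 4. Service cost 22.
{Loc-1, Loc-2, Loc-3}: service cost 24
{Loc-1, Loc-3, Loc-4}: service cost 27
Among all 4 size-3 choices, {Loc-2, Loc-3, Loc-4} is lowest.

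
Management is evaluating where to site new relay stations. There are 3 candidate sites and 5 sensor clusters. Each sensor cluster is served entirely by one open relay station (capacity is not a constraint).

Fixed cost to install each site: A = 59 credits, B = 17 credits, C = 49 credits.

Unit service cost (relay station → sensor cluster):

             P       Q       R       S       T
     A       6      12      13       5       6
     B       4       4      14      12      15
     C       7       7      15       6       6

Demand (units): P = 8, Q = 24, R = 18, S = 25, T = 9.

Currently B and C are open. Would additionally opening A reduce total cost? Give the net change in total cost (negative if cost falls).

Current service cost with {B, C}: 584.
Adding A: each sensor cluster re-picks its cheapest; new service cost 541, saving 43.
Extra fixed cost: 59. Net change = 59 − 43 = 16.
(Totals: 650 → 666.)

No — net change +16 (cost rises by 16).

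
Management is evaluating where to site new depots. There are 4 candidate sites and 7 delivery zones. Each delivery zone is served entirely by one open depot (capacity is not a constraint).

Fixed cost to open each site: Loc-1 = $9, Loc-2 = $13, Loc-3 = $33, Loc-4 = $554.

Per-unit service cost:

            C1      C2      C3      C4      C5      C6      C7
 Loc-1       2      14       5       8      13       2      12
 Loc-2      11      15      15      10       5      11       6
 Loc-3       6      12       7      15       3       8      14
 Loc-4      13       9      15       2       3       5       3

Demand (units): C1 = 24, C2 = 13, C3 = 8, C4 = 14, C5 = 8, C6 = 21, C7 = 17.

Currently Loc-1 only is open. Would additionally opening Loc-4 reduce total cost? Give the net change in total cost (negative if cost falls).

Current service cost with {Loc-1}: 732.
Adding Loc-4: each delivery zone re-picks its cheapest; new service cost 350, saving 382.
Extra fixed cost: 554. Net change = 554 − 382 = 172.
(Totals: 741 → 913.)

No — net change +172 (cost rises by 172).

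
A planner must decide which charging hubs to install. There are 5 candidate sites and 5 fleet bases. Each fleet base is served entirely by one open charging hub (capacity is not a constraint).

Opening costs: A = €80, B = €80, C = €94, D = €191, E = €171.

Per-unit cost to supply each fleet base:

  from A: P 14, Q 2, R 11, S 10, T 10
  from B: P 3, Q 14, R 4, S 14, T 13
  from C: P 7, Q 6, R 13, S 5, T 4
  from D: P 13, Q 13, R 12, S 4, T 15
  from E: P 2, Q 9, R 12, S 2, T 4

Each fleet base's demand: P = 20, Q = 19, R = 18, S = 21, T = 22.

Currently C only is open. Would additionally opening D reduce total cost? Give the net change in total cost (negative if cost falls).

No — net change +152 (cost rises by 152).

Current service cost with {C}: 681.
Adding D: each fleet base re-picks its cheapest; new service cost 642, saving 39.
Extra fixed cost: 191. Net change = 191 − 39 = 152.
(Totals: 775 → 927.)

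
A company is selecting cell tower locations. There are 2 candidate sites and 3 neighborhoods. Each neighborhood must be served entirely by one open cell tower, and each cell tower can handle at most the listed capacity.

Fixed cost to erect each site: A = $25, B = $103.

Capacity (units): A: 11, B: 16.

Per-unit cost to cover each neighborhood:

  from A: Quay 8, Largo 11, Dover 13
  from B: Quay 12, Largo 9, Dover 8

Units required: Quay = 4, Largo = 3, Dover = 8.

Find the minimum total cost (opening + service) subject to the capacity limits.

Open {B}: Quay→B 12·4=48, Largo→B 9·3=27, Dover→B 8·8=64.
Loads: B carries 15/16. Service 139; fixed 103; total 242.
Next best feasible plan costs 251.

Minimum total cost: 242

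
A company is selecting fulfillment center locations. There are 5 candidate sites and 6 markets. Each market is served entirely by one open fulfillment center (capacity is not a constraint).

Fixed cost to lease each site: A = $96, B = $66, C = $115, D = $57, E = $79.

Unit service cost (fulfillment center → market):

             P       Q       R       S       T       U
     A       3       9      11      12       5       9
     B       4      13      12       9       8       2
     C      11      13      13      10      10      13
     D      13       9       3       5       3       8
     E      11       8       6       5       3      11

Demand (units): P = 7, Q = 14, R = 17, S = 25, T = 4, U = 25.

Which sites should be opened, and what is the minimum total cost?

For any fixed open set, each market goes to its cheapest open site; total = fixed + service.
{B, D}: P→B 4·7=28, Q→D 9·14=126, R→D 3·17=51, S→D 5·25=125, T→D 3·4=12, U→B 2·25=50. Service 392; fixed 123; total 515.
{B, E}: service 429 + fixed 145 = 574
{B, D, E}: P→B 4·7=28, Q→E 8·14=112, R→D 3·17=51, S→D 5·25=125, T→D 3·4=12, U→B 2·25=50. Service 378; fixed 202; total 580.
{A, B, C, D, E}: service 371 + fixed 413 = 784
No other subset beats 515.

Open B and D; minimum total cost 515.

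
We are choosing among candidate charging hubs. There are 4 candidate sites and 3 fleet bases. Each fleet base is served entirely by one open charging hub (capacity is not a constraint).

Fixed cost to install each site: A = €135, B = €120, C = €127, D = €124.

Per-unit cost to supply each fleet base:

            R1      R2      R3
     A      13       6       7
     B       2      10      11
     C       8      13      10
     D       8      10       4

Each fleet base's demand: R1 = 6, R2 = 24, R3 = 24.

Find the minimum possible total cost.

Minimum total cost: 508

For any fixed open set, each fleet base goes to its cheapest open site; total = fixed + service.
{D}: R1→D 8·6=48, R2→D 10·24=240, R3→D 4·24=96. Service 384; fixed 124; total 508.
{A}: service 390 + fixed 135 = 525
{A, D}: service 288 + fixed 259 = 547
{A, B, C, D}: R1→B 2·6=12, R2→A 6·24=144, R3→D 4·24=96. Service 252; fixed 506; total 758.
No other subset beats 508.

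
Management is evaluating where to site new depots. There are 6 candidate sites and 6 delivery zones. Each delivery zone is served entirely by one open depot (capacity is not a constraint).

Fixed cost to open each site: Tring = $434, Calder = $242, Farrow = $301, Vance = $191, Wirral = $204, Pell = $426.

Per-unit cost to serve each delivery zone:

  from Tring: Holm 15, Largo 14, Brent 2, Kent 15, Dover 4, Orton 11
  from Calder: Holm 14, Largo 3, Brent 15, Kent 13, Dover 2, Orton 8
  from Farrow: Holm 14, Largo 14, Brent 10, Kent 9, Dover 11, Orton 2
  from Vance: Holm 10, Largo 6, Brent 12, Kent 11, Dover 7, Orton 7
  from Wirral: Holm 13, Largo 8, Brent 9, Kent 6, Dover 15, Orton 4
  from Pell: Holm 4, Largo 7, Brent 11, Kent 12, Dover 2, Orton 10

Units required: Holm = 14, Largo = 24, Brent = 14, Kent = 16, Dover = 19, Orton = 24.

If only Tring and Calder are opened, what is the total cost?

Each delivery zone is assigned to its cheapest site among the open ones.
{Tring, Calder}: Holm→Calder 14·14=196, Largo→Calder 3·24=72, Brent→Tring 2·14=28, Kent→Calder 13·16=208, Dover→Calder 2·19=38, Orton→Calder 8·24=192. Service 734; fixed 676; total 1410.

Total cost: 1410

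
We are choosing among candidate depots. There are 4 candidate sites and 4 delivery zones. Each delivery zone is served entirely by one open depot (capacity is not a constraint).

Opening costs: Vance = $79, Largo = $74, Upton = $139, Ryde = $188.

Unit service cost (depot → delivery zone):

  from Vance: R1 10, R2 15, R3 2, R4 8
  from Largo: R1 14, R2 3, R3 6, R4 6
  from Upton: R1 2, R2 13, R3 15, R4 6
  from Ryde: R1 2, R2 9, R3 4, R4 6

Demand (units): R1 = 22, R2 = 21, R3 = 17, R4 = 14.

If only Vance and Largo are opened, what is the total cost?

Total cost: 554

Each delivery zone is assigned to its cheapest site among the open ones.
{Vance, Largo}: R1→Vance 10·22=220, R2→Largo 3·21=63, R3→Vance 2·17=34, R4→Largo 6·14=84. Service 401; fixed 153; total 554.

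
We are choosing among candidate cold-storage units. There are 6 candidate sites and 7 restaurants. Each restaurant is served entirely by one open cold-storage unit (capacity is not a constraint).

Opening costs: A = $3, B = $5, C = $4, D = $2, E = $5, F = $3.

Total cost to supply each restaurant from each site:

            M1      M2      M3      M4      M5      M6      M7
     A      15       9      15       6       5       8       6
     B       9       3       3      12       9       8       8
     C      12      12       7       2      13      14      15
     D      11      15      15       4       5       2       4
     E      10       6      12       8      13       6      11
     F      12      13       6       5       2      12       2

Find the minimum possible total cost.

Minimum total cost: 35

For any fixed open set, each restaurant goes to its cheapest open site; total = fixed + service.
{B, D, F}: M1→B 9, M2→B 3, M3→B 3, M4→D 4, M5→F 2, M6→D 2, M7→F 2. Service 25; fixed 10; total 35.
{B, C, D, F}: service 23 + fixed 14 = 37
{B, D}: service 30 + fixed 7 = 37
{A, B, C, D, E, F}: M1→B 9, M2→B 3, M3→B 3, M4→C 2, M5→F 2, M6→D 2, M7→F 2. Service 23; fixed 22; total 45.
No other subset beats 35.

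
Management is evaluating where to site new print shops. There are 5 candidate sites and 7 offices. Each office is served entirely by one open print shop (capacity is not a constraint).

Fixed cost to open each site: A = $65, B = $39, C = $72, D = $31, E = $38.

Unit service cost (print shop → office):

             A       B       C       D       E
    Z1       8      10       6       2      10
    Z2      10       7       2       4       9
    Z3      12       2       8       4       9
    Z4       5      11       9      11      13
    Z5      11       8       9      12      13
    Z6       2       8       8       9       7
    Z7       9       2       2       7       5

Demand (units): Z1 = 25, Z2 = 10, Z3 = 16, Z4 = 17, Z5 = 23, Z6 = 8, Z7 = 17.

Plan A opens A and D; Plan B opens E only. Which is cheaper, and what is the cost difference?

Plan A: {A, D}: Z1→D 2·25=50, Z2→D 4·10=40, Z3→D 4·16=64, Z4→A 5·17=85, Z5→A 11·23=253, Z6→A 2·8=16, Z7→D 7·17=119. Service 627; fixed 96; total 723.
Plan B: {E}: Z1→E 10·25=250, Z2→E 9·10=90, Z3→E 9·16=144, Z4→E 13·17=221, Z5→E 13·23=299, Z6→E 7·8=56, Z7→E 5·17=85. Service 1145; fixed 38; total 1183.
Difference: |723 − 1183| = 460.

Plan A is cheaper by 460.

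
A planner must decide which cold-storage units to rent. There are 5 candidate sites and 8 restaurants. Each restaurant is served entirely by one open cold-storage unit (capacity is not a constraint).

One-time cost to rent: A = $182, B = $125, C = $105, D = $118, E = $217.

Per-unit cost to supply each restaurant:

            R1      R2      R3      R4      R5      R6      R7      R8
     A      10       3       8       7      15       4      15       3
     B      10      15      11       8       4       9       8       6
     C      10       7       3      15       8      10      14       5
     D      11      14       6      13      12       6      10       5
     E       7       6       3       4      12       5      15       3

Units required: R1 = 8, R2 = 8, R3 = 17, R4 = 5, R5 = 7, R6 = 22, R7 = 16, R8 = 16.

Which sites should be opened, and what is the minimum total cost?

Open B and E; minimum total cost 831.

For any fixed open set, each restaurant goes to its cheapest open site; total = fixed + service.
{B, E}: R1→E 7·8=56, R2→E 6·8=48, R3→E 3·17=51, R4→E 4·5=20, R5→B 4·7=28, R6→E 5·22=110, R7→B 8·16=128, R8→E 3·16=48. Service 489; fixed 342; total 831.
{A, B}: R1→A 10·8=80, R2→A 3·8=24, R3→A 8·17=136, R4→A 7·5=35, R5→B 4·7=28, R6→A 4·22=88, R7→B 8·16=128, R8→A 3·16=48. Service 567; fixed 307; total 874.
{E}: R1→E 7·8=56, R2→E 6·8=48, R3→E 3·17=51, R4→E 4·5=20, R5→E 12·7=84, R6→E 5·22=110, R7→E 15·16=240, R8→E 3·16=48. Service 657; fixed 217; total 874.
{A, B, C, D, E}: service 443 + fixed 747 = 1190
No other subset beats 831.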